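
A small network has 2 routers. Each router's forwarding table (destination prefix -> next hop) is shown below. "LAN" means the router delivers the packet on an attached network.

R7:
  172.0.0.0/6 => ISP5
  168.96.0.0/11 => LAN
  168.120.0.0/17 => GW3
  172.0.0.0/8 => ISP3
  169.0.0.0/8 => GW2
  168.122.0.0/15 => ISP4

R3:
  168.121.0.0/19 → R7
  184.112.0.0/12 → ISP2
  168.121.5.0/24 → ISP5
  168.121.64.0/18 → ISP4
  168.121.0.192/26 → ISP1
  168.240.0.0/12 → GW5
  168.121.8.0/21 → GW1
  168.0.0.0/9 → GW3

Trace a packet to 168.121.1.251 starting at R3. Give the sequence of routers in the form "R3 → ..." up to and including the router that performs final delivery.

At R3: longest match for 168.121.1.251 is 168.121.0.0/19 -> R7
At R7: longest match for 168.121.1.251 is 168.96.0.0/11 -> LAN

R3 → R7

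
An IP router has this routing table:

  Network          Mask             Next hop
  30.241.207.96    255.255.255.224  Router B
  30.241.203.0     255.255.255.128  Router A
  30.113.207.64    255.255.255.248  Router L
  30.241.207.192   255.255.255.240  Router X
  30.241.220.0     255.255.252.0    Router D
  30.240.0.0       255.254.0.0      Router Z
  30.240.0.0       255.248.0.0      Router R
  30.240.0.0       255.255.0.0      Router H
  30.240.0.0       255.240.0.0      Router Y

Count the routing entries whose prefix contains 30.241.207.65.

Prefixes containing 30.241.207.65:
  30.240.0.0/12 (30.240.0.0 - 30.255.255.255)
  30.240.0.0/13 (30.240.0.0 - 30.247.255.255)
  30.240.0.0/15 (30.240.0.0 - 30.241.255.255)
Total matching entries: 3.

3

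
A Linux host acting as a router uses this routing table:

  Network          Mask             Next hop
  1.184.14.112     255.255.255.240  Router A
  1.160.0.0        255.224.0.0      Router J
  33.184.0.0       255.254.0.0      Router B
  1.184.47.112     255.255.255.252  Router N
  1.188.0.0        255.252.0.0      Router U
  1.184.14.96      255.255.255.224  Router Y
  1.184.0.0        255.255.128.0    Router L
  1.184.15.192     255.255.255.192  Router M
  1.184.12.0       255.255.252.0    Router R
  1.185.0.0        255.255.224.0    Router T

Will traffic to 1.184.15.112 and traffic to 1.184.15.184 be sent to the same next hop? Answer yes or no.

yes

1.184.15.112: longest match 1.184.12.0/22 -> Router R
1.184.15.184: longest match 1.184.12.0/22 -> Router R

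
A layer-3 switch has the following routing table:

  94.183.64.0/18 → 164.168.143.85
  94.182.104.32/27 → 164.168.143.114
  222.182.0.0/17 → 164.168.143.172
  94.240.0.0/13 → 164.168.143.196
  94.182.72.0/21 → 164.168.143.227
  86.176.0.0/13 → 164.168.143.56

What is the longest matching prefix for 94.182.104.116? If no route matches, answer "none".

none

94.182.104.116 is outside every listed prefix and there is no default route.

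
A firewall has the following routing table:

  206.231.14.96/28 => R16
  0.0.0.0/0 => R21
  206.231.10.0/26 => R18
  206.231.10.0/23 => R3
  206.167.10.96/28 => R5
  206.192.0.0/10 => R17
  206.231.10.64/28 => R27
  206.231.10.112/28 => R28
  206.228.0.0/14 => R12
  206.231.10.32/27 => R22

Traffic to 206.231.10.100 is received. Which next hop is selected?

R3

Routes whose prefix contains 206.231.10.100:
  0.0.0.0/0 (default, matches everything) -> R21
  206.192.0.0/10 (206.192.0.0 - 206.255.255.255) -> R17
  206.228.0.0/14 (206.228.0.0 - 206.231.255.255) -> R12
  206.231.10.0/23 (206.231.10.0 - 206.231.11.255) -> R3
More-specific entries that do NOT match:
  206.231.14.96/28 (206.231.14.96 - 206.231.14.111) does not contain 206.231.10.100
  206.167.10.96/28 (206.167.10.96 - 206.167.10.111) does not contain 206.231.10.100
  206.231.10.64/28 (206.231.10.64 - 206.231.10.79) does not contain 206.231.10.100
  206.231.10.112/28 (206.231.10.112 - 206.231.10.127) does not contain 206.231.10.100
  206.231.10.32/27 (206.231.10.32 - 206.231.10.63) does not contain 206.231.10.100
  206.231.10.0/26 (206.231.10.0 - 206.231.10.63) does not contain 206.231.10.100
Longest matching prefix is /23 -> next hop R3.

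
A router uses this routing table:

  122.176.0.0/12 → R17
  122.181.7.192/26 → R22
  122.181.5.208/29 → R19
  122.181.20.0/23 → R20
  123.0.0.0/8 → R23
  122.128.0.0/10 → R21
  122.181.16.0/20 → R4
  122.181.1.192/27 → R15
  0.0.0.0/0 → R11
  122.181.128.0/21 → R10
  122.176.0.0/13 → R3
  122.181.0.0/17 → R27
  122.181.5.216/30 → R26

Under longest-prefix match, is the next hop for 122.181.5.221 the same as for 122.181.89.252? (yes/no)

yes

122.181.5.221: longest match 122.181.0.0/17 -> R27
122.181.89.252: longest match 122.181.0.0/17 -> R27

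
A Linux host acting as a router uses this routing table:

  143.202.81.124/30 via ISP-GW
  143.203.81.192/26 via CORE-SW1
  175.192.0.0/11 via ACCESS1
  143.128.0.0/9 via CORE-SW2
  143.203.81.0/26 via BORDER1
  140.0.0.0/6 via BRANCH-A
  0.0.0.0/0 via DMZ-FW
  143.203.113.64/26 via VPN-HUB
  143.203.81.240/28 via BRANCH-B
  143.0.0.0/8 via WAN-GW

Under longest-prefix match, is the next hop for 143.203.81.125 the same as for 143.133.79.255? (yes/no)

143.203.81.125: longest match 143.128.0.0/9 -> CORE-SW2
143.133.79.255: longest match 143.128.0.0/9 -> CORE-SW2

yes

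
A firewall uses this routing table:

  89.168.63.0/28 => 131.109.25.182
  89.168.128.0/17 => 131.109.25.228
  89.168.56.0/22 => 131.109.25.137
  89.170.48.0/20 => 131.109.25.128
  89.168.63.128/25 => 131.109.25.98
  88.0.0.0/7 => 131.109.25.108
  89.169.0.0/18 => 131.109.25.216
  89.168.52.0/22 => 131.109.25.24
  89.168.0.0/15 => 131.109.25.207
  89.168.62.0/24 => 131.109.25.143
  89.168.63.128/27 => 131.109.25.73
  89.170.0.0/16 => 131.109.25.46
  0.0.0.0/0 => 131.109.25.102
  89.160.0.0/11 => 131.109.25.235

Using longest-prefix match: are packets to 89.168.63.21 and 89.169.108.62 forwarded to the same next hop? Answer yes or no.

89.168.63.21: longest match 89.168.0.0/15 -> 131.109.25.207
89.169.108.62: longest match 89.168.0.0/15 -> 131.109.25.207

yes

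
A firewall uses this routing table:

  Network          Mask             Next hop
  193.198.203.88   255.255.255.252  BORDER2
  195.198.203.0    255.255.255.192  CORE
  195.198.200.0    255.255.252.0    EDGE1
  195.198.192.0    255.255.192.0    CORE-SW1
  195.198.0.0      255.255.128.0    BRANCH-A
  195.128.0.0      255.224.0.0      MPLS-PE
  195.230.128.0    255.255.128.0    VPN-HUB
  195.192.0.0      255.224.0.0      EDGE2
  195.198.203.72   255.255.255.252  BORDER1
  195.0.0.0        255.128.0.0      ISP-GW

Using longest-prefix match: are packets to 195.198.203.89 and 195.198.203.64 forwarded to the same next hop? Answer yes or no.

195.198.203.89: longest match 195.198.200.0/22 -> EDGE1
195.198.203.64: longest match 195.198.200.0/22 -> EDGE1

yes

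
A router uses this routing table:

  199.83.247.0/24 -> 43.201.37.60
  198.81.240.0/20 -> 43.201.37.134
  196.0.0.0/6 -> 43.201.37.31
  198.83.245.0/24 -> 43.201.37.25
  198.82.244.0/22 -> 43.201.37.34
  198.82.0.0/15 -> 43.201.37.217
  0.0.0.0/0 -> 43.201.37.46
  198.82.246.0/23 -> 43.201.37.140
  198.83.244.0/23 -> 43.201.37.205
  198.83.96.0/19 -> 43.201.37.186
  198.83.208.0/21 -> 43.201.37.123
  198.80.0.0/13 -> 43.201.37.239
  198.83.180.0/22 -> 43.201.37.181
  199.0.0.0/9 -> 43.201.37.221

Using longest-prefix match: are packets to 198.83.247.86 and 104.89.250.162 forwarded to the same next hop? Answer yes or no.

198.83.247.86: longest match 198.82.0.0/15 -> 43.201.37.217
104.89.250.162: longest match 0.0.0.0/0 -> 43.201.37.46

no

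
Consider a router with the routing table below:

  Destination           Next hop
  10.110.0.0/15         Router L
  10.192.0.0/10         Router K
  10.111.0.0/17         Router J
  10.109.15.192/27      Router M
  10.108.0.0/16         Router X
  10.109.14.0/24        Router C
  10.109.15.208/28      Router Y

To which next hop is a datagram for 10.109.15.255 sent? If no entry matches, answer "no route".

no route

No entry's prefix contains 10.109.15.255; there is no default route.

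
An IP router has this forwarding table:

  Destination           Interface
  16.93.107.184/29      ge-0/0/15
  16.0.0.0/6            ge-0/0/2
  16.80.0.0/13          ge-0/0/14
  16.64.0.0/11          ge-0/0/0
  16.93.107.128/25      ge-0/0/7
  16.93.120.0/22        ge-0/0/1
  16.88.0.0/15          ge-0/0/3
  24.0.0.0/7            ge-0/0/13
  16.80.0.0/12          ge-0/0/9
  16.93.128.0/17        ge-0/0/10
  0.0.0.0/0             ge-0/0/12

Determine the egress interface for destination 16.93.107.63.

Routes whose prefix contains 16.93.107.63:
  0.0.0.0/0 (default, matches everything) -> ge-0/0/12
  16.0.0.0/6 (16.0.0.0 - 19.255.255.255) -> ge-0/0/2
  16.64.0.0/11 (16.64.0.0 - 16.95.255.255) -> ge-0/0/0
  16.80.0.0/12 (16.80.0.0 - 16.95.255.255) -> ge-0/0/9
More-specific entries that do NOT match:
  16.93.107.184/29 (16.93.107.184 - 16.93.107.191) does not contain 16.93.107.63
  16.93.107.128/25 (16.93.107.128 - 16.93.107.255) does not contain 16.93.107.63
  16.93.120.0/22 (16.93.120.0 - 16.93.123.255) does not contain 16.93.107.63
  16.93.128.0/17 (16.93.128.0 - 16.93.255.255) does not contain 16.93.107.63
  16.88.0.0/15 (16.88.0.0 - 16.89.255.255) does not contain 16.93.107.63
  16.80.0.0/13 (16.80.0.0 - 16.87.255.255) does not contain 16.93.107.63
Longest matching prefix is /12 -> interface ge-0/0/9.

ge-0/0/9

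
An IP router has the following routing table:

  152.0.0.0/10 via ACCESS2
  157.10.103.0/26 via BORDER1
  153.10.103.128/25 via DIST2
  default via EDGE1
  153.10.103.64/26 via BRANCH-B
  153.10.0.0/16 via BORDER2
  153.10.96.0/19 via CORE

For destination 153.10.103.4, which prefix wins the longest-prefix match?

153.10.96.0/19

Entries matching 153.10.103.4:
  0.0.0.0/0 (default, matches everything)
  153.10.0.0/16 (153.10.0.0 - 153.10.255.255)
  153.10.96.0/19 (153.10.96.0 - 153.10.127.255)
Most specific is 153.10.96.0/19.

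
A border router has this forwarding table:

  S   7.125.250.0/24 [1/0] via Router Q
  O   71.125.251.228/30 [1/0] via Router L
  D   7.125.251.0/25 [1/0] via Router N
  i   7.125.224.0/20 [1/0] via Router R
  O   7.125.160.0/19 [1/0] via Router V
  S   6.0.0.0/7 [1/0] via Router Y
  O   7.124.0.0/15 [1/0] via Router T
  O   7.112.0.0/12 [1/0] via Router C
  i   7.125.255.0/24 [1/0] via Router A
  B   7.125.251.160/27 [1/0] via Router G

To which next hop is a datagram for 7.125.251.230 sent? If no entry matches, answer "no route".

Routes whose prefix contains 7.125.251.230:
  6.0.0.0/7 (6.0.0.0 - 7.255.255.255) -> Router Y
  7.112.0.0/12 (7.112.0.0 - 7.127.255.255) -> Router C
  7.124.0.0/15 (7.124.0.0 - 7.125.255.255) -> Router T
More-specific entries that do NOT match:
  71.125.251.228/30 (71.125.251.228 - 71.125.251.231) does not contain 7.125.251.230
  7.125.251.160/27 (7.125.251.160 - 7.125.251.191) does not contain 7.125.251.230
  7.125.251.0/25 (7.125.251.0 - 7.125.251.127) does not contain 7.125.251.230
  7.125.250.0/24 (7.125.250.0 - 7.125.250.255) does not contain 7.125.251.230
  7.125.255.0/24 (7.125.255.0 - 7.125.255.255) does not contain 7.125.251.230
  7.125.224.0/20 (7.125.224.0 - 7.125.239.255) does not contain 7.125.251.230
  7.125.160.0/19 (7.125.160.0 - 7.125.191.255) does not contain 7.125.251.230
Longest matching prefix is /15 -> next hop Router T.

Router T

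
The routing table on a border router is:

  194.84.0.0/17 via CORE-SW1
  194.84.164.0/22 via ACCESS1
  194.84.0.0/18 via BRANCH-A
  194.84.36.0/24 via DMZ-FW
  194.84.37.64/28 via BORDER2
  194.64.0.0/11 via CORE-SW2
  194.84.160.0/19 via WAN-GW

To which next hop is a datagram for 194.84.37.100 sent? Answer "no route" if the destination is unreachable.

Routes whose prefix contains 194.84.37.100:
  194.64.0.0/11 (194.64.0.0 - 194.95.255.255) -> CORE-SW2
  194.84.0.0/17 (194.84.0.0 - 194.84.127.255) -> CORE-SW1
  194.84.0.0/18 (194.84.0.0 - 194.84.63.255) -> BRANCH-A
More-specific entries that do NOT match:
  194.84.37.64/28 (194.84.37.64 - 194.84.37.79) does not contain 194.84.37.100
  194.84.36.0/24 (194.84.36.0 - 194.84.36.255) does not contain 194.84.37.100
  194.84.164.0/22 (194.84.164.0 - 194.84.167.255) does not contain 194.84.37.100
  194.84.160.0/19 (194.84.160.0 - 194.84.191.255) does not contain 194.84.37.100
Longest matching prefix is /18 -> next hop BRANCH-A.

BRANCH-A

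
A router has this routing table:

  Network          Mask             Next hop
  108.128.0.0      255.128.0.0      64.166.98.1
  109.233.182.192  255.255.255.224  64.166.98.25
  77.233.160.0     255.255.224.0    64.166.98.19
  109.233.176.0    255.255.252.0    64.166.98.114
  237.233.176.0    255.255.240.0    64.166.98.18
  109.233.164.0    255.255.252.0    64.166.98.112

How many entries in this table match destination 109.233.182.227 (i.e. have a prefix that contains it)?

0

No listed prefix contains 109.233.182.227.
Total matching entries: 0.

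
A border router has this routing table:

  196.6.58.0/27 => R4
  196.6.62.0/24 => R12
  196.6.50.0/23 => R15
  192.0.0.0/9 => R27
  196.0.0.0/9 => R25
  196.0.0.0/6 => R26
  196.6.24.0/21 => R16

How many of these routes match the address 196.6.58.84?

2

Prefixes containing 196.6.58.84:
  196.0.0.0/6 (196.0.0.0 - 199.255.255.255)
  196.0.0.0/9 (196.0.0.0 - 196.127.255.255)
Total matching entries: 2.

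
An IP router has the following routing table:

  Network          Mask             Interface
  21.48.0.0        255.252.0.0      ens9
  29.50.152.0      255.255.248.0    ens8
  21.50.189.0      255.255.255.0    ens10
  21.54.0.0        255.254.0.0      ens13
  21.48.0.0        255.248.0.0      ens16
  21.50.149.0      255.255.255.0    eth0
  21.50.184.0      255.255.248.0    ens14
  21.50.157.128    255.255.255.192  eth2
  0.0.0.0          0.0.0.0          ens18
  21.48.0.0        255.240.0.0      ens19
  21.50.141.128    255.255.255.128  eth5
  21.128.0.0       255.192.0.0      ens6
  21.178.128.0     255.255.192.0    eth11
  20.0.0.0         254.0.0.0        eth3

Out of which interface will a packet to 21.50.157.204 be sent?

ens9

Routes whose prefix contains 21.50.157.204:
  0.0.0.0/0 (default, matches everything) -> ens18
  20.0.0.0/7 (20.0.0.0 - 21.255.255.255) -> eth3
  21.48.0.0/12 (21.48.0.0 - 21.63.255.255) -> ens19
  21.48.0.0/13 (21.48.0.0 - 21.55.255.255) -> ens16
  21.48.0.0/14 (21.48.0.0 - 21.51.255.255) -> ens9
More-specific entries that do NOT match:
  21.50.157.128/26 (21.50.157.128 - 21.50.157.191) does not contain 21.50.157.204
  21.50.141.128/25 (21.50.141.128 - 21.50.141.255) does not contain 21.50.157.204
  21.50.189.0/24 (21.50.189.0 - 21.50.189.255) does not contain 21.50.157.204
  21.50.149.0/24 (21.50.149.0 - 21.50.149.255) does not contain 21.50.157.204
  29.50.152.0/21 (29.50.152.0 - 29.50.159.255) does not contain 21.50.157.204
  21.50.184.0/21 (21.50.184.0 - 21.50.191.255) does not contain 21.50.157.204
  21.178.128.0/18 (21.178.128.0 - 21.178.191.255) does not contain 21.50.157.204
  21.54.0.0/15 (21.54.0.0 - 21.55.255.255) does not contain 21.50.157.204
Longest matching prefix is /14 -> interface ens9.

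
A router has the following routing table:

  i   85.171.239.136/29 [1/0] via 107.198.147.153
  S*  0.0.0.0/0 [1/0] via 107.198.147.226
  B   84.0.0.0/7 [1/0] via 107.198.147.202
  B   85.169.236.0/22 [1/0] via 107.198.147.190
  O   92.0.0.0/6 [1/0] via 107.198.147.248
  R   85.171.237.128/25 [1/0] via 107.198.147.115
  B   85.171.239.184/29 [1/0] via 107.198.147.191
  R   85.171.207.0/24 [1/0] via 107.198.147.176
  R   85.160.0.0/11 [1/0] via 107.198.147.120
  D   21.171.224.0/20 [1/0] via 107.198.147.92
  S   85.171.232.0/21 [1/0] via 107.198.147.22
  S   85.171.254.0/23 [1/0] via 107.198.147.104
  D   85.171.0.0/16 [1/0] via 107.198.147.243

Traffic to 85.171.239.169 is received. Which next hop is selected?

107.198.147.22

Routes whose prefix contains 85.171.239.169:
  0.0.0.0/0 (default, matches everything) -> 107.198.147.226
  84.0.0.0/7 (84.0.0.0 - 85.255.255.255) -> 107.198.147.202
  85.160.0.0/11 (85.160.0.0 - 85.191.255.255) -> 107.198.147.120
  85.171.0.0/16 (85.171.0.0 - 85.171.255.255) -> 107.198.147.243
  85.171.232.0/21 (85.171.232.0 - 85.171.239.255) -> 107.198.147.22
More-specific entries that do NOT match:
  85.171.239.136/29 (85.171.239.136 - 85.171.239.143) does not contain 85.171.239.169
  85.171.239.184/29 (85.171.239.184 - 85.171.239.191) does not contain 85.171.239.169
  85.171.237.128/25 (85.171.237.128 - 85.171.237.255) does not contain 85.171.239.169
  85.171.207.0/24 (85.171.207.0 - 85.171.207.255) does not contain 85.171.239.169
  85.171.254.0/23 (85.171.254.0 - 85.171.255.255) does not contain 85.171.239.169
  85.169.236.0/22 (85.169.236.0 - 85.169.239.255) does not contain 85.171.239.169
Longest matching prefix is /21 -> next hop 107.198.147.22.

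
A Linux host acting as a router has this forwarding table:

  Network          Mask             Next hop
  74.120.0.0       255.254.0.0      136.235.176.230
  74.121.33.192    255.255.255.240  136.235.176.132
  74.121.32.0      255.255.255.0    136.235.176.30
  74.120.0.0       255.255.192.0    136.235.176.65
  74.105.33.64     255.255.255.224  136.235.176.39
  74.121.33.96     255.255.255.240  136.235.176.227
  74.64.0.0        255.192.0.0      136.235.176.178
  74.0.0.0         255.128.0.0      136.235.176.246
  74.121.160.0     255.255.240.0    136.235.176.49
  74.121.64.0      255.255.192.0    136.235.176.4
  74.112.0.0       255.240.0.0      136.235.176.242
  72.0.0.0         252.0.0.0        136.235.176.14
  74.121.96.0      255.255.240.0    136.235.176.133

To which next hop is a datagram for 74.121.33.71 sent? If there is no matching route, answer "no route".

Routes whose prefix contains 74.121.33.71:
  72.0.0.0/6 (72.0.0.0 - 75.255.255.255) -> 136.235.176.14
  74.0.0.0/9 (74.0.0.0 - 74.127.255.255) -> 136.235.176.246
  74.64.0.0/10 (74.64.0.0 - 74.127.255.255) -> 136.235.176.178
  74.112.0.0/12 (74.112.0.0 - 74.127.255.255) -> 136.235.176.242
  74.120.0.0/15 (74.120.0.0 - 74.121.255.255) -> 136.235.176.230
More-specific entries that do NOT match:
  74.121.33.192/28 (74.121.33.192 - 74.121.33.207) does not contain 74.121.33.71
  74.121.33.96/28 (74.121.33.96 - 74.121.33.111) does not contain 74.121.33.71
  74.105.33.64/27 (74.105.33.64 - 74.105.33.95) does not contain 74.121.33.71
  74.121.32.0/24 (74.121.32.0 - 74.121.32.255) does not contain 74.121.33.71
  74.121.160.0/20 (74.121.160.0 - 74.121.175.255) does not contain 74.121.33.71
  74.121.96.0/20 (74.121.96.0 - 74.121.111.255) does not contain 74.121.33.71
  74.120.0.0/18 (74.120.0.0 - 74.120.63.255) does not contain 74.121.33.71
  74.121.64.0/18 (74.121.64.0 - 74.121.127.255) does not contain 74.121.33.71
Longest matching prefix is /15 -> next hop 136.235.176.230.

136.235.176.230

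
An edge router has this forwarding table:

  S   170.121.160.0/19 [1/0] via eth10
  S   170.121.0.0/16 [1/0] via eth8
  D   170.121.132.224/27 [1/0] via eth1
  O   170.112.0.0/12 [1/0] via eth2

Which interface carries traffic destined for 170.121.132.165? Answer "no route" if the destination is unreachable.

eth8

Routes whose prefix contains 170.121.132.165:
  170.112.0.0/12 (170.112.0.0 - 170.127.255.255) -> eth2
  170.121.0.0/16 (170.121.0.0 - 170.121.255.255) -> eth8
More-specific entries that do NOT match:
  170.121.132.224/27 (170.121.132.224 - 170.121.132.255) does not contain 170.121.132.165
  170.121.160.0/19 (170.121.160.0 - 170.121.191.255) does not contain 170.121.132.165
Longest matching prefix is /16 -> interface eth8.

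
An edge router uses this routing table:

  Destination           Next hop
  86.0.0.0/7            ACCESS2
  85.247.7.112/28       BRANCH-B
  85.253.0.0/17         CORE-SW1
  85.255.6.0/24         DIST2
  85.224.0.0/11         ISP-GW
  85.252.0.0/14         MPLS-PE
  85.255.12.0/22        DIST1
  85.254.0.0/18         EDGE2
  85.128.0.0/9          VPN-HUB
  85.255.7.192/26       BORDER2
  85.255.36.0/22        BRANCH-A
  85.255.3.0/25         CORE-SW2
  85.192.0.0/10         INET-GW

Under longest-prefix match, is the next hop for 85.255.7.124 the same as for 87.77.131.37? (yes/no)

no

85.255.7.124: longest match 85.252.0.0/14 -> MPLS-PE
87.77.131.37: longest match 86.0.0.0/7 -> ACCESS2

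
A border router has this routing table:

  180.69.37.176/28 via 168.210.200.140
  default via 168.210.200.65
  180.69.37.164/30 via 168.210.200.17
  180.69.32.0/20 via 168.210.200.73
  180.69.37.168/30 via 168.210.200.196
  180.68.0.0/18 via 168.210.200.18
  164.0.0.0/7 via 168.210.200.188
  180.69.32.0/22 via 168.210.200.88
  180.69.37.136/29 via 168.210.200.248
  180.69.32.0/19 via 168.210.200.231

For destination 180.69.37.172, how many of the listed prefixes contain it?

Prefixes containing 180.69.37.172:
  0.0.0.0/0 (default, matches everything)
  180.69.32.0/19 (180.69.32.0 - 180.69.63.255)
  180.69.32.0/20 (180.69.32.0 - 180.69.47.255)
Total matching entries: 3.

3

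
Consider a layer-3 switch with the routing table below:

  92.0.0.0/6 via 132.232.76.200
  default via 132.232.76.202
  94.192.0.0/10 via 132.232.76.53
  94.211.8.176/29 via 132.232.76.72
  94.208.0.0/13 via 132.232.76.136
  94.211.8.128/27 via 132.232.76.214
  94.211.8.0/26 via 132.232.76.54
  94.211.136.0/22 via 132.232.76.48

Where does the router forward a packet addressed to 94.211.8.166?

Routes whose prefix contains 94.211.8.166:
  0.0.0.0/0 (default, matches everything) -> 132.232.76.202
  92.0.0.0/6 (92.0.0.0 - 95.255.255.255) -> 132.232.76.200
  94.192.0.0/10 (94.192.0.0 - 94.255.255.255) -> 132.232.76.53
  94.208.0.0/13 (94.208.0.0 - 94.215.255.255) -> 132.232.76.136
More-specific entries that do NOT match:
  94.211.8.176/29 (94.211.8.176 - 94.211.8.183) does not contain 94.211.8.166
  94.211.8.128/27 (94.211.8.128 - 94.211.8.159) does not contain 94.211.8.166
  94.211.8.0/26 (94.211.8.0 - 94.211.8.63) does not contain 94.211.8.166
  94.211.136.0/22 (94.211.136.0 - 94.211.139.255) does not contain 94.211.8.166
Longest matching prefix is /13 -> next hop 132.232.76.136.

132.232.76.136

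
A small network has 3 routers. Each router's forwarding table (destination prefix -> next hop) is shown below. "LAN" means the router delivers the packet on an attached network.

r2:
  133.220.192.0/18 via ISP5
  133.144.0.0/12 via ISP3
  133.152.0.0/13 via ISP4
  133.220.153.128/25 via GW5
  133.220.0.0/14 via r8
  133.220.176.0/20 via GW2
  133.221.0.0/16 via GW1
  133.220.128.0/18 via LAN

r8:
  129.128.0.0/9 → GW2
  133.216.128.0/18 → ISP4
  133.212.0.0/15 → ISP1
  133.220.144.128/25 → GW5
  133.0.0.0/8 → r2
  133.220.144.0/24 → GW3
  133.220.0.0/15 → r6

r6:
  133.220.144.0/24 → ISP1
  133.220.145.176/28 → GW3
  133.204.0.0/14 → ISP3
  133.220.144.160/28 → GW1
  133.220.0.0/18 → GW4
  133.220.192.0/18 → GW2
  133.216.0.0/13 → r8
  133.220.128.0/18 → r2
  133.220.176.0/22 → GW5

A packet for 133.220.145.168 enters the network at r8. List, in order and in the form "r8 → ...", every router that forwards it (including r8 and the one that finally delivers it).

r8 → r6 → r2

At r8: longest match for 133.220.145.168 is 133.220.0.0/15 -> r6
At r6: longest match for 133.220.145.168 is 133.220.128.0/18 -> r2
At r2: longest match for 133.220.145.168 is 133.220.128.0/18 -> LAN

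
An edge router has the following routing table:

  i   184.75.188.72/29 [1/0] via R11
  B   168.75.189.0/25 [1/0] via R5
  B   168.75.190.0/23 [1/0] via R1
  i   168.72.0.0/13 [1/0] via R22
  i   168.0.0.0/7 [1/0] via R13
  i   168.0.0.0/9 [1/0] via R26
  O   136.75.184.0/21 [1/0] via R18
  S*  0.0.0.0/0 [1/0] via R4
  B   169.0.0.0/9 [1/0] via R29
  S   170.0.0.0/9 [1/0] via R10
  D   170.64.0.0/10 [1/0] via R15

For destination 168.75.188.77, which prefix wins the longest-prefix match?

Entries matching 168.75.188.77:
  0.0.0.0/0 (default, matches everything)
  168.0.0.0/7 (168.0.0.0 - 169.255.255.255)
  168.0.0.0/9 (168.0.0.0 - 168.127.255.255)
  168.72.0.0/13 (168.72.0.0 - 168.79.255.255)
Most specific is 168.72.0.0/13.

168.72.0.0/13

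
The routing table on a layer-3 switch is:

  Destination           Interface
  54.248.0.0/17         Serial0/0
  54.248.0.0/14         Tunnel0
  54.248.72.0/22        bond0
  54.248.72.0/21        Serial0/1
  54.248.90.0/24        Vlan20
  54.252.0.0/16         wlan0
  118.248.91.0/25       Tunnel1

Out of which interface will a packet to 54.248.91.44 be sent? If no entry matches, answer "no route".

Routes whose prefix contains 54.248.91.44:
  54.248.0.0/14 (54.248.0.0 - 54.251.255.255) -> Tunnel0
  54.248.0.0/17 (54.248.0.0 - 54.248.127.255) -> Serial0/0
More-specific entries that do NOT match:
  118.248.91.0/25 (118.248.91.0 - 118.248.91.127) does not contain 54.248.91.44
  54.248.90.0/24 (54.248.90.0 - 54.248.90.255) does not contain 54.248.91.44
  54.248.72.0/22 (54.248.72.0 - 54.248.75.255) does not contain 54.248.91.44
  54.248.72.0/21 (54.248.72.0 - 54.248.79.255) does not contain 54.248.91.44
Longest matching prefix is /17 -> interface Serial0/0.

Serial0/0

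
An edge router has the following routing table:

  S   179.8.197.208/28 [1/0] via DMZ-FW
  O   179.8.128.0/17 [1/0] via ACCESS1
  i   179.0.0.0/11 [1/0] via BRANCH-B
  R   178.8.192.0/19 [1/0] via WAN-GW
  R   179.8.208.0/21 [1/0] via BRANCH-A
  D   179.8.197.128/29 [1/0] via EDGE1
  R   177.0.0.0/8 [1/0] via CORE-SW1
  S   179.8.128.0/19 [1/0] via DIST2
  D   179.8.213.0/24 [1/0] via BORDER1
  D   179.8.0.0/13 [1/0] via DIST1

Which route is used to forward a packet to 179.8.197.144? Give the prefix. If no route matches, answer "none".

179.8.128.0/17

Entries matching 179.8.197.144:
  179.0.0.0/11 (179.0.0.0 - 179.31.255.255)
  179.8.0.0/13 (179.8.0.0 - 179.15.255.255)
  179.8.128.0/17 (179.8.128.0 - 179.8.255.255)
Most specific is 179.8.128.0/17.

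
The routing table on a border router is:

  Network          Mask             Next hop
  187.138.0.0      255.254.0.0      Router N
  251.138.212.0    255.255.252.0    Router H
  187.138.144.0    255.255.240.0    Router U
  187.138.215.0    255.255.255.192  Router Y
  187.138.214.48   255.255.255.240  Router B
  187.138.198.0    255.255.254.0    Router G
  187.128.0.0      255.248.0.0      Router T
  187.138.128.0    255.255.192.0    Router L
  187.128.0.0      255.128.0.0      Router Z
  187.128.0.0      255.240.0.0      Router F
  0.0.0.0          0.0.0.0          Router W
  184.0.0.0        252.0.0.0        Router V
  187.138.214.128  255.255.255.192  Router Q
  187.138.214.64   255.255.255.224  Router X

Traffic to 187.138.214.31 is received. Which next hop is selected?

Routes whose prefix contains 187.138.214.31:
  0.0.0.0/0 (default, matches everything) -> Router W
  184.0.0.0/6 (184.0.0.0 - 187.255.255.255) -> Router V
  187.128.0.0/9 (187.128.0.0 - 187.255.255.255) -> Router Z
  187.128.0.0/12 (187.128.0.0 - 187.143.255.255) -> Router F
  187.138.0.0/15 (187.138.0.0 - 187.139.255.255) -> Router N
More-specific entries that do NOT match:
  187.138.214.48/28 (187.138.214.48 - 187.138.214.63) does not contain 187.138.214.31
  187.138.214.64/27 (187.138.214.64 - 187.138.214.95) does not contain 187.138.214.31
  187.138.215.0/26 (187.138.215.0 - 187.138.215.63) does not contain 187.138.214.31
  187.138.214.128/26 (187.138.214.128 - 187.138.214.191) does not contain 187.138.214.31
  187.138.198.0/23 (187.138.198.0 - 187.138.199.255) does not contain 187.138.214.31
  251.138.212.0/22 (251.138.212.0 - 251.138.215.255) does not contain 187.138.214.31
  187.138.144.0/20 (187.138.144.0 - 187.138.159.255) does not contain 187.138.214.31
  187.138.128.0/18 (187.138.128.0 - 187.138.191.255) does not contain 187.138.214.31
Longest matching prefix is /15 -> next hop Router N.

Router N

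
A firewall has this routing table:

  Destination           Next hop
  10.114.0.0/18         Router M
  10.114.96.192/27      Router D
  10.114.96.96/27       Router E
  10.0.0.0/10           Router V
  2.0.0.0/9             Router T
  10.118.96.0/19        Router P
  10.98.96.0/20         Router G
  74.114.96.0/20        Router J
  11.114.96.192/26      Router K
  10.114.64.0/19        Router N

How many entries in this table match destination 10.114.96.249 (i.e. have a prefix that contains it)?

0

No listed prefix contains 10.114.96.249.
Total matching entries: 0.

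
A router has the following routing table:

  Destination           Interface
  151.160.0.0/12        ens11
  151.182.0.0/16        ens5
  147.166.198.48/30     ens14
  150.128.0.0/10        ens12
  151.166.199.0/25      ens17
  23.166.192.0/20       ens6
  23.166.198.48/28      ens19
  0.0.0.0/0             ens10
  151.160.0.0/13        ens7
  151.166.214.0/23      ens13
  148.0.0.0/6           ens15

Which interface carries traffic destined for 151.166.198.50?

ens7

Routes whose prefix contains 151.166.198.50:
  0.0.0.0/0 (default, matches everything) -> ens10
  148.0.0.0/6 (148.0.0.0 - 151.255.255.255) -> ens15
  151.160.0.0/12 (151.160.0.0 - 151.175.255.255) -> ens11
  151.160.0.0/13 (151.160.0.0 - 151.167.255.255) -> ens7
More-specific entries that do NOT match:
  147.166.198.48/30 (147.166.198.48 - 147.166.198.51) does not contain 151.166.198.50
  23.166.198.48/28 (23.166.198.48 - 23.166.198.63) does not contain 151.166.198.50
  151.166.199.0/25 (151.166.199.0 - 151.166.199.127) does not contain 151.166.198.50
  151.166.214.0/23 (151.166.214.0 - 151.166.215.255) does not contain 151.166.198.50
  23.166.192.0/20 (23.166.192.0 - 23.166.207.255) does not contain 151.166.198.50
  151.182.0.0/16 (151.182.0.0 - 151.182.255.255) does not contain 151.166.198.50
Longest matching prefix is /13 -> interface ens7.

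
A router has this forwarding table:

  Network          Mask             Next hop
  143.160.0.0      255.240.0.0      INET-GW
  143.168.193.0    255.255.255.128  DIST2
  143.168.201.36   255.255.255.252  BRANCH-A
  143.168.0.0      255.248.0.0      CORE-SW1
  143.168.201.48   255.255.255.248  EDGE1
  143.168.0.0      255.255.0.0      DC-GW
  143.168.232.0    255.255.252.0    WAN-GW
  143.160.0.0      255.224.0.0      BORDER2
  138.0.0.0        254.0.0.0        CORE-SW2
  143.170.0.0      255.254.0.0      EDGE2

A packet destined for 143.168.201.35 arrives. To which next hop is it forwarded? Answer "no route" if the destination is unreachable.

DC-GW

Routes whose prefix contains 143.168.201.35:
  143.160.0.0/11 (143.160.0.0 - 143.191.255.255) -> BORDER2
  143.160.0.0/12 (143.160.0.0 - 143.175.255.255) -> INET-GW
  143.168.0.0/13 (143.168.0.0 - 143.175.255.255) -> CORE-SW1
  143.168.0.0/16 (143.168.0.0 - 143.168.255.255) -> DC-GW
More-specific entries that do NOT match:
  143.168.201.36/30 (143.168.201.36 - 143.168.201.39) does not contain 143.168.201.35
  143.168.201.48/29 (143.168.201.48 - 143.168.201.55) does not contain 143.168.201.35
  143.168.193.0/25 (143.168.193.0 - 143.168.193.127) does not contain 143.168.201.35
  143.168.232.0/22 (143.168.232.0 - 143.168.235.255) does not contain 143.168.201.35
Longest matching prefix is /16 -> next hop DC-GW.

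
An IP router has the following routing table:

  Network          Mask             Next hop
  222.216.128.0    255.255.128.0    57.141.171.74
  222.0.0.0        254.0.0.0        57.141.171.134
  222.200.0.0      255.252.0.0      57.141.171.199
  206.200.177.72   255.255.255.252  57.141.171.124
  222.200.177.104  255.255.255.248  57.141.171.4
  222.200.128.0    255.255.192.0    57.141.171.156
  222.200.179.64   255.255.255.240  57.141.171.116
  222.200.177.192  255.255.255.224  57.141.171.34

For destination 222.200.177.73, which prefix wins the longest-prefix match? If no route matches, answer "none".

Entries matching 222.200.177.73:
  222.0.0.0/7 (222.0.0.0 - 223.255.255.255)
  222.200.0.0/14 (222.200.0.0 - 222.203.255.255)
  222.200.128.0/18 (222.200.128.0 - 222.200.191.255)
Most specific is 222.200.128.0/18.

222.200.128.0/18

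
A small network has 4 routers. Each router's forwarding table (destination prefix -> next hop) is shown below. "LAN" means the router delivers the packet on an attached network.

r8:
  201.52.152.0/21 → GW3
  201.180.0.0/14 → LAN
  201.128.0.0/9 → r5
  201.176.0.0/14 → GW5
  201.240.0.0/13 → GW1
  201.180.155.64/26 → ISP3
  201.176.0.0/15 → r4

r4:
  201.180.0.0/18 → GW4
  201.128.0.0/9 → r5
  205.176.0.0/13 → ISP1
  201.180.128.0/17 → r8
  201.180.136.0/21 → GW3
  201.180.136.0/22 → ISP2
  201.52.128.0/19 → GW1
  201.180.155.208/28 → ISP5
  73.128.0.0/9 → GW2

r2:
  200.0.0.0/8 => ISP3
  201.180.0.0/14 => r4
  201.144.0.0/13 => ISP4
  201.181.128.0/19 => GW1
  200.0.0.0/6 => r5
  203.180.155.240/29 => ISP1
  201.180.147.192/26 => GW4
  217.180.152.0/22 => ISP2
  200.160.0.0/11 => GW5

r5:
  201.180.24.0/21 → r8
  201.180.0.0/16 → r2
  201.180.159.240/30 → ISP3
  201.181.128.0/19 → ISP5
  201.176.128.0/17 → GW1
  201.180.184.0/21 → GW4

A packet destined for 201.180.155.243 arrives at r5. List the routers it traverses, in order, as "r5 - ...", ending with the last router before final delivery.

r5 - r2 - r4 - r8

At r5: longest match for 201.180.155.243 is 201.180.0.0/16 -> r2
At r2: longest match for 201.180.155.243 is 201.180.0.0/14 -> r4
At r4: longest match for 201.180.155.243 is 201.180.128.0/17 -> r8
At r8: longest match for 201.180.155.243 is 201.180.0.0/14 -> LAN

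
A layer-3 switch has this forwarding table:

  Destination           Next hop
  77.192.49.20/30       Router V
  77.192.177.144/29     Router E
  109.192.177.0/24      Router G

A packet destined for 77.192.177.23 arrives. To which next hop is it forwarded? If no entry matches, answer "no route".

no route

No entry's prefix contains 77.192.177.23; there is no default route.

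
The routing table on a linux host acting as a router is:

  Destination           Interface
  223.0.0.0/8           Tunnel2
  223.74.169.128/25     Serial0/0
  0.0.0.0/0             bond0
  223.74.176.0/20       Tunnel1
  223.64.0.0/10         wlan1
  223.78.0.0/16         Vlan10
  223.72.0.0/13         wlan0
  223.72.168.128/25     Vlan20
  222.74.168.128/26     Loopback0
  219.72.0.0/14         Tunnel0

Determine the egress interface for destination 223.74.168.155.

Routes whose prefix contains 223.74.168.155:
  0.0.0.0/0 (default, matches everything) -> bond0
  223.0.0.0/8 (223.0.0.0 - 223.255.255.255) -> Tunnel2
  223.64.0.0/10 (223.64.0.0 - 223.127.255.255) -> wlan1
  223.72.0.0/13 (223.72.0.0 - 223.79.255.255) -> wlan0
More-specific entries that do NOT match:
  222.74.168.128/26 (222.74.168.128 - 222.74.168.191) does not contain 223.74.168.155
  223.74.169.128/25 (223.74.169.128 - 223.74.169.255) does not contain 223.74.168.155
  223.72.168.128/25 (223.72.168.128 - 223.72.168.255) does not contain 223.74.168.155
  223.74.176.0/20 (223.74.176.0 - 223.74.191.255) does not contain 223.74.168.155
  223.78.0.0/16 (223.78.0.0 - 223.78.255.255) does not contain 223.74.168.155
  219.72.0.0/14 (219.72.0.0 - 219.75.255.255) does not contain 223.74.168.155
Longest matching prefix is /13 -> interface wlan0.

wlan0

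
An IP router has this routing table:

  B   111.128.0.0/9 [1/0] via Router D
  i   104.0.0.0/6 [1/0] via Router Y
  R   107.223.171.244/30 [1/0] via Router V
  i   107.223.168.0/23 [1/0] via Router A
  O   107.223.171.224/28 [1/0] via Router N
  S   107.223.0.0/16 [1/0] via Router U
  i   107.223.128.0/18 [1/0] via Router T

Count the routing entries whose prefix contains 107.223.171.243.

3

Prefixes containing 107.223.171.243:
  104.0.0.0/6 (104.0.0.0 - 107.255.255.255)
  107.223.0.0/16 (107.223.0.0 - 107.223.255.255)
  107.223.128.0/18 (107.223.128.0 - 107.223.191.255)
Total matching entries: 3.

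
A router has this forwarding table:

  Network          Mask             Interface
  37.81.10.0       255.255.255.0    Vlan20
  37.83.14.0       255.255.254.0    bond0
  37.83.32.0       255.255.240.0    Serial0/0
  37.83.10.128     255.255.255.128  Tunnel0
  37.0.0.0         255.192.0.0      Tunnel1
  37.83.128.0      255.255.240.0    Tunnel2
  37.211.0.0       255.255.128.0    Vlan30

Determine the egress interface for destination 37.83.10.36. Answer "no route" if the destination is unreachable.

no route

No entry's prefix contains 37.83.10.36; there is no default route.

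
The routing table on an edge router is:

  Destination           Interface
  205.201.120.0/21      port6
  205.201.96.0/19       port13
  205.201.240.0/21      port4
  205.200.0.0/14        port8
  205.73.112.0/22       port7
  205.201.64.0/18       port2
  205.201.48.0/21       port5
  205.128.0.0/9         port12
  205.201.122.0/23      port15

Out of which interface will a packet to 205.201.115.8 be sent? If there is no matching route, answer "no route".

Routes whose prefix contains 205.201.115.8:
  205.128.0.0/9 (205.128.0.0 - 205.255.255.255) -> port12
  205.200.0.0/14 (205.200.0.0 - 205.203.255.255) -> port8
  205.201.64.0/18 (205.201.64.0 - 205.201.127.255) -> port2
  205.201.96.0/19 (205.201.96.0 - 205.201.127.255) -> port13
More-specific entries that do NOT match:
  205.201.122.0/23 (205.201.122.0 - 205.201.123.255) does not contain 205.201.115.8
  205.73.112.0/22 (205.73.112.0 - 205.73.115.255) does not contain 205.201.115.8
  205.201.120.0/21 (205.201.120.0 - 205.201.127.255) does not contain 205.201.115.8
  205.201.240.0/21 (205.201.240.0 - 205.201.247.255) does not contain 205.201.115.8
  205.201.48.0/21 (205.201.48.0 - 205.201.55.255) does not contain 205.201.115.8
Longest matching prefix is /19 -> interface port13.

port13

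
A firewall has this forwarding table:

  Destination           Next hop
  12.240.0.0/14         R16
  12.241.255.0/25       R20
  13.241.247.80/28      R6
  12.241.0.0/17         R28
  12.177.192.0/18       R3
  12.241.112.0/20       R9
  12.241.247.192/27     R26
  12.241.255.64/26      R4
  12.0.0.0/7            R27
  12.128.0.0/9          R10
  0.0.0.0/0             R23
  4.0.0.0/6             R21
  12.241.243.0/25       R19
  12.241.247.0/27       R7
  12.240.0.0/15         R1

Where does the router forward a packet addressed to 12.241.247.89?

R1

Routes whose prefix contains 12.241.247.89:
  0.0.0.0/0 (default, matches everything) -> R23
  12.0.0.0/7 (12.0.0.0 - 13.255.255.255) -> R27
  12.128.0.0/9 (12.128.0.0 - 12.255.255.255) -> R10
  12.240.0.0/14 (12.240.0.0 - 12.243.255.255) -> R16
  12.240.0.0/15 (12.240.0.0 - 12.241.255.255) -> R1
More-specific entries that do NOT match:
  13.241.247.80/28 (13.241.247.80 - 13.241.247.95) does not contain 12.241.247.89
  12.241.247.192/27 (12.241.247.192 - 12.241.247.223) does not contain 12.241.247.89
  12.241.247.0/27 (12.241.247.0 - 12.241.247.31) does not contain 12.241.247.89
  12.241.255.64/26 (12.241.255.64 - 12.241.255.127) does not contain 12.241.247.89
  12.241.255.0/25 (12.241.255.0 - 12.241.255.127) does not contain 12.241.247.89
  12.241.243.0/25 (12.241.243.0 - 12.241.243.127) does not contain 12.241.247.89
  12.241.112.0/20 (12.241.112.0 - 12.241.127.255) does not contain 12.241.247.89
  12.177.192.0/18 (12.177.192.0 - 12.177.255.255) does not contain 12.241.247.89
  12.241.0.0/17 (12.241.0.0 - 12.241.127.255) does not contain 12.241.247.89
Longest matching prefix is /15 -> next hop R1.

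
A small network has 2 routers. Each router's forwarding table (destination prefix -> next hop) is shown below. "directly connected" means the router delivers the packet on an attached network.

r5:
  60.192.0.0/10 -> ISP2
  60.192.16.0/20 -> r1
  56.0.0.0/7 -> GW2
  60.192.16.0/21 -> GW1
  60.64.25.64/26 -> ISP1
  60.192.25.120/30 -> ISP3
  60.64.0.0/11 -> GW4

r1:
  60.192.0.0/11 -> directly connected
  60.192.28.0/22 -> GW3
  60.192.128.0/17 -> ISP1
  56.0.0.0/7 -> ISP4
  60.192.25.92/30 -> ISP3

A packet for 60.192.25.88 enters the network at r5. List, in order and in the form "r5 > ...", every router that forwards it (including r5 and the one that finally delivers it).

r5 > r1

At r5: longest match for 60.192.25.88 is 60.192.16.0/20 -> r1
At r1: longest match for 60.192.25.88 is 60.192.0.0/11 -> directly connected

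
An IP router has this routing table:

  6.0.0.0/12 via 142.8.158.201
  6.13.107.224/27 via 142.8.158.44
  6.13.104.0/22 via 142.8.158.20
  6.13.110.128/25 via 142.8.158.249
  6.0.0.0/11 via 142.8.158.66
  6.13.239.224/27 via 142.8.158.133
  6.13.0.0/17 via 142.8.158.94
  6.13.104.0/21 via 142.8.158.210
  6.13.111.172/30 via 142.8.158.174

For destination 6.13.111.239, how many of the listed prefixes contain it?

Prefixes containing 6.13.111.239:
  6.0.0.0/11 (6.0.0.0 - 6.31.255.255)
  6.0.0.0/12 (6.0.0.0 - 6.15.255.255)
  6.13.0.0/17 (6.13.0.0 - 6.13.127.255)
  6.13.104.0/21 (6.13.104.0 - 6.13.111.255)
Total matching entries: 4.

4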